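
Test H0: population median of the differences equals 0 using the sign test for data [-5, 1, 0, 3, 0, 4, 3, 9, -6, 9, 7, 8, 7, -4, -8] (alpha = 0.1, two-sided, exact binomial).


Step 1: Discard zero differences. Original n = 15; n_eff = number of nonzero differences = 13.
Nonzero differences (with sign): -5, +1, +3, +4, +3, +9, -6, +9, +7, +8, +7, -4, -8
Step 2: Count signs: positive = 9, negative = 4.
Step 3: Under H0: P(positive) = 0.5, so the number of positives S ~ Bin(13, 0.5).
Step 4: Two-sided exact p-value = sum of Bin(13,0.5) probabilities at or below the observed probability = 0.266846.
Step 5: alpha = 0.1. fail to reject H0.

n_eff = 13, pos = 9, neg = 4, p = 0.266846, fail to reject H0.


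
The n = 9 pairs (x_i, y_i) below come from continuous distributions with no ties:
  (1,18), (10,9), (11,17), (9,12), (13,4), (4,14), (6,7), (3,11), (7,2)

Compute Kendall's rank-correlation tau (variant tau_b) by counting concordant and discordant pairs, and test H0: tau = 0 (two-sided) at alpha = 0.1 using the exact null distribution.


Step 1: Enumerate the 36 unordered pairs (i,j) with i<j and classify each by sign(x_j-x_i) * sign(y_j-y_i).
  (1,2):dx=+9,dy=-9->D; (1,3):dx=+10,dy=-1->D; (1,4):dx=+8,dy=-6->D; (1,5):dx=+12,dy=-14->D
  (1,6):dx=+3,dy=-4->D; (1,7):dx=+5,dy=-11->D; (1,8):dx=+2,dy=-7->D; (1,9):dx=+6,dy=-16->D
  (2,3):dx=+1,dy=+8->C; (2,4):dx=-1,dy=+3->D; (2,5):dx=+3,dy=-5->D; (2,6):dx=-6,dy=+5->D
  (2,7):dx=-4,dy=-2->C; (2,8):dx=-7,dy=+2->D; (2,9):dx=-3,dy=-7->C; (3,4):dx=-2,dy=-5->C
  (3,5):dx=+2,dy=-13->D; (3,6):dx=-7,dy=-3->C; (3,7):dx=-5,dy=-10->C; (3,8):dx=-8,dy=-6->C
  (3,9):dx=-4,dy=-15->C; (4,5):dx=+4,dy=-8->D; (4,6):dx=-5,dy=+2->D; (4,7):dx=-3,dy=-5->C
  (4,8):dx=-6,dy=-1->C; (4,9):dx=-2,dy=-10->C; (5,6):dx=-9,dy=+10->D; (5,7):dx=-7,dy=+3->D
  (5,8):dx=-10,dy=+7->D; (5,9):dx=-6,dy=-2->C; (6,7):dx=+2,dy=-7->D; (6,8):dx=-1,dy=-3->C
  (6,9):dx=+3,dy=-12->D; (7,8):dx=-3,dy=+4->D; (7,9):dx=+1,dy=-5->D; (8,9):dx=+4,dy=-9->D
Step 2: C = 13, D = 23, total pairs = 36.
Step 3: tau = (C - D)/(n(n-1)/2) = (13 - 23)/36 = -0.277778.
Step 4: Exact two-sided p-value (enumerate n! = 362880 permutations of y under H0): p = 0.358488.
Step 5: alpha = 0.1. fail to reject H0.

tau_b = -0.2778 (C=13, D=23), p = 0.358488, fail to reject H0.


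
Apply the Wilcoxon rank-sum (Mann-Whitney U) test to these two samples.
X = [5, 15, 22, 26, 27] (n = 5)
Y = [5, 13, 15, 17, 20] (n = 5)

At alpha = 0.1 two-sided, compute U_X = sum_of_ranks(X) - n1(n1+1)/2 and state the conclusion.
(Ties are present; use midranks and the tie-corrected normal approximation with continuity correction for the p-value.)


Step 1: Combine and sort all 10 observations; assign midranks.
sorted (value, group): (5,X), (5,Y), (13,Y), (15,X), (15,Y), (17,Y), (20,Y), (22,X), (26,X), (27,X)
ranks: 5->1.5, 5->1.5, 13->3, 15->4.5, 15->4.5, 17->6, 20->7, 22->8, 26->9, 27->10
Step 2: Rank sum for X: R1 = 1.5 + 4.5 + 8 + 9 + 10 = 33.
Step 3: U_X = R1 - n1(n1+1)/2 = 33 - 5*6/2 = 33 - 15 = 18.
       U_Y = n1*n2 - U_X = 25 - 18 = 7.
Step 4: Ties are present, so use the tie-corrected normal approximation (with continuity correction) for the p-value.
Step 5: p-value = 0.293326; compare to alpha = 0.1. fail to reject H0.

U_X = 18, p = 0.293326, fail to reject H0 at alpha = 0.1.


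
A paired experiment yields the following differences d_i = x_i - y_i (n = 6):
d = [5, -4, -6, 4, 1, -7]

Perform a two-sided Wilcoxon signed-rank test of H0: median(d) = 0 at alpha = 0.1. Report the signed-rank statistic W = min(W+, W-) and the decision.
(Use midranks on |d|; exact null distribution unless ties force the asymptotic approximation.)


Step 1: Drop any zero differences (none here) and take |d_i|.
|d| = [5, 4, 6, 4, 1, 7]
Step 2: Midrank |d_i| (ties get averaged ranks).
ranks: |5|->4, |4|->2.5, |6|->5, |4|->2.5, |1|->1, |7|->6
Step 3: Attach original signs; sum ranks with positive sign and with negative sign.
W+ = 4 + 2.5 + 1 = 7.5
W- = 2.5 + 5 + 6 = 13.5
(Check: W+ + W- = 21 should equal n(n+1)/2 = 21.)
Step 4: Test statistic W = min(W+, W-) = 7.5.
Step 5: Ties in |d|, so use the tie-corrected normal approximation.
        E[W] = n(n+1)/4 = 6*7/4 = 10.5.
        Tie groups: |d|=4 (t=2); sum(t^3 - t) = 6.
        Var[W] = n(n+1)(2n+1)/24 - sum(t^3-t)/48 = 546/24 - 6/48 = 22.625.
        z = (W - E[W]) / sqrt(Var[W]) = (7.5 - 10.5) / 4.7566 = -0.6307.
        Two-sided p = 2*Phi(z) = 0.528233.
Step 6: alpha = 0.1. fail to reject H0.

W+ = 7.5, W- = 13.5, W = min = 7.5, p = 0.528233, fail to reject H0.


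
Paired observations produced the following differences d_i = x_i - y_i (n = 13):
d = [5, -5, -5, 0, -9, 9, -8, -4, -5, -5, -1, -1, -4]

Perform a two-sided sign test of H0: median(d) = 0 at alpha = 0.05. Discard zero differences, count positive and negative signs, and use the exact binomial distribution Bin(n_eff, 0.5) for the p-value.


Step 1: Discard zero differences. Original n = 13; n_eff = number of nonzero differences = 12.
Nonzero differences (with sign): +5, -5, -5, -9, +9, -8, -4, -5, -5, -1, -1, -4
Step 2: Count signs: positive = 2, negative = 10.
Step 3: Under H0: P(positive) = 0.5, so the number of positives S ~ Bin(12, 0.5).
Step 4: Two-sided exact p-value = sum of Bin(12,0.5) probabilities at or below the observed probability = 0.038574.
Step 5: alpha = 0.05. reject H0.

n_eff = 12, pos = 2, neg = 10, p = 0.038574, reject H0.


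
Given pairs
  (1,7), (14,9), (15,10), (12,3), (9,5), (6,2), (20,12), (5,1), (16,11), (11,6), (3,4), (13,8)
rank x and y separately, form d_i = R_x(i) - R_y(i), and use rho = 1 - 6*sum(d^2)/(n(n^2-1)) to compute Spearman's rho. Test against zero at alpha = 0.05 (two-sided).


Step 1: Rank x and y separately (midranks; no ties here).
rank(x): 1->1, 14->9, 15->10, 12->7, 9->5, 6->4, 20->12, 5->3, 16->11, 11->6, 3->2, 13->8
rank(y): 7->7, 9->9, 10->10, 3->3, 5->5, 2->2, 12->12, 1->1, 11->11, 6->6, 4->4, 8->8
Step 2: d_i = R_x(i) - R_y(i); compute d_i^2.
  (1-7)^2=36, (9-9)^2=0, (10-10)^2=0, (7-3)^2=16, (5-5)^2=0, (4-2)^2=4, (12-12)^2=0, (3-1)^2=4, (11-11)^2=0, (6-6)^2=0, (2-4)^2=4, (8-8)^2=0
sum(d^2) = 64.
Step 3: rho = 1 - 6*64 / (12*(12^2 - 1)) = 1 - 384/1716 = 0.776224.
Step 4: Under H0, t = rho * sqrt((n-2)/(1-rho^2)) = 3.8934 ~ t(10).
Step 5: Two-sided p-value from the t-distribution with 10 df = 0.002993.
Step 6: alpha = 0.05. reject H0.

rho = 0.7762, p = 0.002993, reject H0 at alpha = 0.05.


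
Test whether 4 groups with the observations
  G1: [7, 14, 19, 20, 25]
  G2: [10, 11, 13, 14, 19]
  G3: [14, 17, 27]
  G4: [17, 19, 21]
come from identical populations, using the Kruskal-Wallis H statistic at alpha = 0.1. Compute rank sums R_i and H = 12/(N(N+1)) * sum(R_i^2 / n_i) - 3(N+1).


Step 1: Combine all N = 16 observations and assign midranks.
sorted (value, group, rank): (7,G1,1), (10,G2,2), (11,G2,3), (13,G2,4), (14,G1,6), (14,G2,6), (14,G3,6), (17,G3,8.5), (17,G4,8.5), (19,G1,11), (19,G2,11), (19,G4,11), (20,G1,13), (21,G4,14), (25,G1,15), (27,G3,16)
Step 2: Sum ranks within each group.
R_1 = 46 (n_1 = 5)
R_2 = 26 (n_2 = 5)
R_3 = 30.5 (n_3 = 3)
R_4 = 33.5 (n_4 = 3)
Step 3: H = 12/(N(N+1)) * sum(R_i^2/n_i) - 3(N+1)
     = 12/(16*17) * (46^2/5 + 26^2/5 + 30.5^2/3 + 33.5^2/3) - 3*17
     = 0.044118 * 1242.57 - 51
     = 3.819118.
Step 4: Ties present; correction factor C = 1 - 54/(16^3 - 16) = 0.986765. Corrected H = 3.819118 / 0.986765 = 3.870343.
Step 5: Under H0, H ~ chi^2(3); p-value = 0.275809.
Step 6: alpha = 0.1. fail to reject H0.

H = 3.8703, df = 3, p = 0.275809, fail to reject H0.


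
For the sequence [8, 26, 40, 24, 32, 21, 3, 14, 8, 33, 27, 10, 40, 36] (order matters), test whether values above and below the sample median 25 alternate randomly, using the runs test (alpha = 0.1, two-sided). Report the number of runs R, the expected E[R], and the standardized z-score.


Step 1: Compute median = 25; label A = above, B = below.
Labels in order: BAABABBBBAABAA  (n_A = 7, n_B = 7)
Step 2: Count runs R = 8.
Step 3: Under H0 (random ordering), E[R] = 2*n_A*n_B/(n_A+n_B) + 1 = 2*7*7/14 + 1 = 8.0000.
        Var[R] = 2*n_A*n_B*(2*n_A*n_B - n_A - n_B) / ((n_A+n_B)^2 * (n_A+n_B-1)) = 8232/2548 = 3.2308.
        SD[R] = 1.7974.
Step 4: R = E[R], so z = 0 with no continuity correction.
Step 5: Two-sided p-value via normal approximation = 2*(1 - Phi(|z|)) = 1.000000.
Step 6: alpha = 0.1. fail to reject H0.

R = 8, z = 0.0000, p = 1.000000, fail to reject H0.


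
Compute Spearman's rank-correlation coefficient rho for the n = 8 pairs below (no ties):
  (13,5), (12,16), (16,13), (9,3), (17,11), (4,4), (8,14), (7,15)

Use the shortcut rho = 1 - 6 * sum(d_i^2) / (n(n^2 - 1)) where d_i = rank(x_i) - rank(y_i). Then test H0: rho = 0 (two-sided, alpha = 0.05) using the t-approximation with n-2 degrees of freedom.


Step 1: Rank x and y separately (midranks; no ties here).
rank(x): 13->6, 12->5, 16->7, 9->4, 17->8, 4->1, 8->3, 7->2
rank(y): 5->3, 16->8, 13->5, 3->1, 11->4, 4->2, 14->6, 15->7
Step 2: d_i = R_x(i) - R_y(i); compute d_i^2.
  (6-3)^2=9, (5-8)^2=9, (7-5)^2=4, (4-1)^2=9, (8-4)^2=16, (1-2)^2=1, (3-6)^2=9, (2-7)^2=25
sum(d^2) = 82.
Step 3: rho = 1 - 6*82 / (8*(8^2 - 1)) = 1 - 492/504 = 0.023810.
Step 4: Under H0, t = rho * sqrt((n-2)/(1-rho^2)) = 0.0583 ~ t(6).
Step 5: Two-sided p-value from the t-distribution with 6 df = 0.955374.
Step 6: alpha = 0.05. fail to reject H0.

rho = 0.0238, p = 0.955374, fail to reject H0 at alpha = 0.05.


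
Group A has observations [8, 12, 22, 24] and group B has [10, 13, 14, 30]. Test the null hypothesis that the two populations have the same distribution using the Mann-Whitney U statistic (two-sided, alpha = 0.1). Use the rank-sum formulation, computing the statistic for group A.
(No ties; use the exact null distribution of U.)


Step 1: Combine and sort all 8 observations; assign midranks.
sorted (value, group): (8,X), (10,Y), (12,X), (13,Y), (14,Y), (22,X), (24,X), (30,Y)
ranks: 8->1, 10->2, 12->3, 13->4, 14->5, 22->6, 24->7, 30->8
Step 2: Rank sum for X: R1 = 1 + 3 + 6 + 7 = 17.
Step 3: U_X = R1 - n1(n1+1)/2 = 17 - 4*5/2 = 17 - 10 = 7.
       U_Y = n1*n2 - U_X = 16 - 7 = 9.
Step 4: No ties, so the exact null distribution of U (based on enumerating the C(8,4) = 70 equally likely rank assignments) gives the two-sided p-value.
Step 5: p-value = 0.885714; compare to alpha = 0.1. fail to reject H0.

U_X = 7, p = 0.885714, fail to reject H0 at alpha = 0.1.


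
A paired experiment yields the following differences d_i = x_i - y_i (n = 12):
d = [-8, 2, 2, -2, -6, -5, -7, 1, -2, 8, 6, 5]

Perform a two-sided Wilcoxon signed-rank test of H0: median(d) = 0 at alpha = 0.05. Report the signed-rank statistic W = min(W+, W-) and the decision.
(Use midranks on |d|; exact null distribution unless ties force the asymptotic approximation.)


Step 1: Drop any zero differences (none here) and take |d_i|.
|d| = [8, 2, 2, 2, 6, 5, 7, 1, 2, 8, 6, 5]
Step 2: Midrank |d_i| (ties get averaged ranks).
ranks: |8|->11.5, |2|->3.5, |2|->3.5, |2|->3.5, |6|->8.5, |5|->6.5, |7|->10, |1|->1, |2|->3.5, |8|->11.5, |6|->8.5, |5|->6.5
Step 3: Attach original signs; sum ranks with positive sign and with negative sign.
W+ = 3.5 + 3.5 + 1 + 11.5 + 8.5 + 6.5 = 34.5
W- = 11.5 + 3.5 + 8.5 + 6.5 + 10 + 3.5 = 43.5
(Check: W+ + W- = 78 should equal n(n+1)/2 = 78.)
Step 4: Test statistic W = min(W+, W-) = 34.5.
Step 5: Ties in |d|, so use the tie-corrected normal approximation.
        E[W] = n(n+1)/4 = 12*13/4 = 39.
        Tie groups: |d|=2 (t=4), |d|=5 (t=2), |d|=6 (t=2), |d|=8 (t=2); sum(t^3 - t) = 78.
        Var[W] = n(n+1)(2n+1)/24 - sum(t^3-t)/48 = 3900/24 - 78/48 = 160.875.
        z = (W - E[W]) / sqrt(Var[W]) = (34.5 - 39) / 12.6837 = -0.3548.
        Two-sided p = 2*Phi(z) = 0.722749.
Step 6: alpha = 0.05. fail to reject H0.

W+ = 34.5, W- = 43.5, W = min = 34.5, p = 0.722749, fail to reject H0.


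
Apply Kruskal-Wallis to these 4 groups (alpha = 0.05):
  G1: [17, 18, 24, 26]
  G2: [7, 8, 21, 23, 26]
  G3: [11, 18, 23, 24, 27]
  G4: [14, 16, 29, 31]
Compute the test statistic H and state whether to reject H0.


Step 1: Combine all N = 18 observations and assign midranks.
sorted (value, group, rank): (7,G2,1), (8,G2,2), (11,G3,3), (14,G4,4), (16,G4,5), (17,G1,6), (18,G1,7.5), (18,G3,7.5), (21,G2,9), (23,G2,10.5), (23,G3,10.5), (24,G1,12.5), (24,G3,12.5), (26,G1,14.5), (26,G2,14.5), (27,G3,16), (29,G4,17), (31,G4,18)
Step 2: Sum ranks within each group.
R_1 = 40.5 (n_1 = 4)
R_2 = 37 (n_2 = 5)
R_3 = 49.5 (n_3 = 5)
R_4 = 44 (n_4 = 4)
Step 3: H = 12/(N(N+1)) * sum(R_i^2/n_i) - 3(N+1)
     = 12/(18*19) * (40.5^2/4 + 37^2/5 + 49.5^2/5 + 44^2/4) - 3*19
     = 0.035088 * 1657.91 - 57
     = 1.172368.
Step 4: Ties present; correction factor C = 1 - 24/(18^3 - 18) = 0.995872. Corrected H = 1.172368 / 0.995872 = 1.177228.
Step 5: Under H0, H ~ chi^2(3); p-value = 0.758471.
Step 6: alpha = 0.05. fail to reject H0.

H = 1.1772, df = 3, p = 0.758471, fail to reject H0.


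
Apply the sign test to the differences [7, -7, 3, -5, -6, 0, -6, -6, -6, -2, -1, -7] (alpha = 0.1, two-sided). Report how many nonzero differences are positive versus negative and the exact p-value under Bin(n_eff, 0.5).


Step 1: Discard zero differences. Original n = 12; n_eff = number of nonzero differences = 11.
Nonzero differences (with sign): +7, -7, +3, -5, -6, -6, -6, -6, -2, -1, -7
Step 2: Count signs: positive = 2, negative = 9.
Step 3: Under H0: P(positive) = 0.5, so the number of positives S ~ Bin(11, 0.5).
Step 4: Two-sided exact p-value = sum of Bin(11,0.5) probabilities at or below the observed probability = 0.065430.
Step 5: alpha = 0.1. reject H0.

n_eff = 11, pos = 2, neg = 9, p = 0.065430, reject H0.


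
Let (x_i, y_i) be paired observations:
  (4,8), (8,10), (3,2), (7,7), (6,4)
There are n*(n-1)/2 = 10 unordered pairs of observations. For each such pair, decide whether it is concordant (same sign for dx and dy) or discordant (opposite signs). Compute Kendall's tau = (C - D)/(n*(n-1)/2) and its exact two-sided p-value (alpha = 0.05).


Step 1: Enumerate the 10 unordered pairs (i,j) with i<j and classify each by sign(x_j-x_i) * sign(y_j-y_i).
  (1,2):dx=+4,dy=+2->C; (1,3):dx=-1,dy=-6->C; (1,4):dx=+3,dy=-1->D; (1,5):dx=+2,dy=-4->D
  (2,3):dx=-5,dy=-8->C; (2,4):dx=-1,dy=-3->C; (2,5):dx=-2,dy=-6->C; (3,4):dx=+4,dy=+5->C
  (3,5):dx=+3,dy=+2->C; (4,5):dx=-1,dy=-3->C
Step 2: C = 8, D = 2, total pairs = 10.
Step 3: tau = (C - D)/(n(n-1)/2) = (8 - 2)/10 = 0.600000.
Step 4: Exact two-sided p-value (enumerate n! = 120 permutations of y under H0): p = 0.233333.
Step 5: alpha = 0.05. fail to reject H0.

tau_b = 0.6000 (C=8, D=2), p = 0.233333, fail to reject H0.


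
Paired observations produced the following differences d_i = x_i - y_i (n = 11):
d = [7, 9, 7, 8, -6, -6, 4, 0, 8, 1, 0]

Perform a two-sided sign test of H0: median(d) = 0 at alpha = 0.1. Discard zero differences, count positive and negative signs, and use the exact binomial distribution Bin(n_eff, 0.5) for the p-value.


Step 1: Discard zero differences. Original n = 11; n_eff = number of nonzero differences = 9.
Nonzero differences (with sign): +7, +9, +7, +8, -6, -6, +4, +8, +1
Step 2: Count signs: positive = 7, negative = 2.
Step 3: Under H0: P(positive) = 0.5, so the number of positives S ~ Bin(9, 0.5).
Step 4: Two-sided exact p-value = sum of Bin(9,0.5) probabilities at or below the observed probability = 0.179688.
Step 5: alpha = 0.1. fail to reject H0.

n_eff = 9, pos = 7, neg = 2, p = 0.179688, fail to reject H0.


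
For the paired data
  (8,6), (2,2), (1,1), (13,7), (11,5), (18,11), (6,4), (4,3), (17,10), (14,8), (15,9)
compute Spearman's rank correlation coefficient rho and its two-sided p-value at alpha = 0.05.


Step 1: Rank x and y separately (midranks; no ties here).
rank(x): 8->5, 2->2, 1->1, 13->7, 11->6, 18->11, 6->4, 4->3, 17->10, 14->8, 15->9
rank(y): 6->6, 2->2, 1->1, 7->7, 5->5, 11->11, 4->4, 3->3, 10->10, 8->8, 9->9
Step 2: d_i = R_x(i) - R_y(i); compute d_i^2.
  (5-6)^2=1, (2-2)^2=0, (1-1)^2=0, (7-7)^2=0, (6-5)^2=1, (11-11)^2=0, (4-4)^2=0, (3-3)^2=0, (10-10)^2=0, (8-8)^2=0, (9-9)^2=0
sum(d^2) = 2.
Step 3: rho = 1 - 6*2 / (11*(11^2 - 1)) = 1 - 12/1320 = 0.990909.
Step 4: Under H0, t = rho * sqrt((n-2)/(1-rho^2)) = 22.0966 ~ t(9).
Step 5: Two-sided p-value from the t-distribution with 9 df = 0.000000.
Step 6: alpha = 0.05. reject H0.

rho = 0.9909, p = 0.000000, reject H0 at alpha = 0.05.


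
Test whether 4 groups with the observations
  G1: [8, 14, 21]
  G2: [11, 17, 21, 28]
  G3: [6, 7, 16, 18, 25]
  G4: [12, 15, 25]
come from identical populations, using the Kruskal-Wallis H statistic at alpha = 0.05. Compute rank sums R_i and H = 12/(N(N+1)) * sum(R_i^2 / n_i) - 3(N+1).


Step 1: Combine all N = 15 observations and assign midranks.
sorted (value, group, rank): (6,G3,1), (7,G3,2), (8,G1,3), (11,G2,4), (12,G4,5), (14,G1,6), (15,G4,7), (16,G3,8), (17,G2,9), (18,G3,10), (21,G1,11.5), (21,G2,11.5), (25,G3,13.5), (25,G4,13.5), (28,G2,15)
Step 2: Sum ranks within each group.
R_1 = 20.5 (n_1 = 3)
R_2 = 39.5 (n_2 = 4)
R_3 = 34.5 (n_3 = 5)
R_4 = 25.5 (n_4 = 3)
Step 3: H = 12/(N(N+1)) * sum(R_i^2/n_i) - 3(N+1)
     = 12/(15*16) * (20.5^2/3 + 39.5^2/4 + 34.5^2/5 + 25.5^2/3) - 3*16
     = 0.050000 * 984.946 - 48
     = 1.247292.
Step 4: Ties present; correction factor C = 1 - 12/(15^3 - 15) = 0.996429. Corrected H = 1.247292 / 0.996429 = 1.251762.
Step 5: Under H0, H ~ chi^2(3); p-value = 0.740618.
Step 6: alpha = 0.05. fail to reject H0.

H = 1.2518, df = 3, p = 0.740618, fail to reject H0.


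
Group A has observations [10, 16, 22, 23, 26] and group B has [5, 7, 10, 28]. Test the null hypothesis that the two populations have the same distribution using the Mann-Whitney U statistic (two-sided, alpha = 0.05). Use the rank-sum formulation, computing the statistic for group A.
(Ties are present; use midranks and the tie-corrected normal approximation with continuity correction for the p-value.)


Step 1: Combine and sort all 9 observations; assign midranks.
sorted (value, group): (5,Y), (7,Y), (10,X), (10,Y), (16,X), (22,X), (23,X), (26,X), (28,Y)
ranks: 5->1, 7->2, 10->3.5, 10->3.5, 16->5, 22->6, 23->7, 26->8, 28->9
Step 2: Rank sum for X: R1 = 3.5 + 5 + 6 + 7 + 8 = 29.5.
Step 3: U_X = R1 - n1(n1+1)/2 = 29.5 - 5*6/2 = 29.5 - 15 = 14.5.
       U_Y = n1*n2 - U_X = 20 - 14.5 = 5.5.
Step 4: Ties are present, so use the tie-corrected normal approximation (with continuity correction) for the p-value.
Step 5: p-value = 0.325163; compare to alpha = 0.05. fail to reject H0.

U_X = 14.5, p = 0.325163, fail to reject H0 at alpha = 0.05.


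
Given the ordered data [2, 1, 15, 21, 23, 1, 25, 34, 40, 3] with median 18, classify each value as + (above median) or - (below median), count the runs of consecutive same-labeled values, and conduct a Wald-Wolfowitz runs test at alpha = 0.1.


Step 1: Compute median = 18; label A = above, B = below.
Labels in order: BBBAABAAAB  (n_A = 5, n_B = 5)
Step 2: Count runs R = 5.
Step 3: Under H0 (random ordering), E[R] = 2*n_A*n_B/(n_A+n_B) + 1 = 2*5*5/10 + 1 = 6.0000.
        Var[R] = 2*n_A*n_B*(2*n_A*n_B - n_A - n_B) / ((n_A+n_B)^2 * (n_A+n_B-1)) = 2000/900 = 2.2222.
        SD[R] = 1.4907.
Step 4: Continuity-corrected z = (R + 0.5 - E[R]) / SD[R] = (5 + 0.5 - 6.0000) / 1.4907 = -0.3354.
Step 5: Two-sided p-value via normal approximation = 2*(1 - Phi(|z|)) = 0.737316.
Step 6: alpha = 0.1. fail to reject H0.

R = 5, z = -0.3354, p = 0.737316, fail to reject H0.


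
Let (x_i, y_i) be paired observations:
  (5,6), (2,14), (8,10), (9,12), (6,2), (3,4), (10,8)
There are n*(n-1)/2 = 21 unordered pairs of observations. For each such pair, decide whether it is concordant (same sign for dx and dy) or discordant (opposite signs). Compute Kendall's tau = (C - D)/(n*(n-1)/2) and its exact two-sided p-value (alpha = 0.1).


Step 1: Enumerate the 21 unordered pairs (i,j) with i<j and classify each by sign(x_j-x_i) * sign(y_j-y_i).
  (1,2):dx=-3,dy=+8->D; (1,3):dx=+3,dy=+4->C; (1,4):dx=+4,dy=+6->C; (1,5):dx=+1,dy=-4->D
  (1,6):dx=-2,dy=-2->C; (1,7):dx=+5,dy=+2->C; (2,3):dx=+6,dy=-4->D; (2,4):dx=+7,dy=-2->D
  (2,5):dx=+4,dy=-12->D; (2,6):dx=+1,dy=-10->D; (2,7):dx=+8,dy=-6->D; (3,4):dx=+1,dy=+2->C
  (3,5):dx=-2,dy=-8->C; (3,6):dx=-5,dy=-6->C; (3,7):dx=+2,dy=-2->D; (4,5):dx=-3,dy=-10->C
  (4,6):dx=-6,dy=-8->C; (4,7):dx=+1,dy=-4->D; (5,6):dx=-3,dy=+2->D; (5,7):dx=+4,dy=+6->C
  (6,7):dx=+7,dy=+4->C
Step 2: C = 11, D = 10, total pairs = 21.
Step 3: tau = (C - D)/(n(n-1)/2) = (11 - 10)/21 = 0.047619.
Step 4: Exact two-sided p-value (enumerate n! = 5040 permutations of y under H0): p = 1.000000.
Step 5: alpha = 0.1. fail to reject H0.

tau_b = 0.0476 (C=11, D=10), p = 1.000000, fail to reject H0.


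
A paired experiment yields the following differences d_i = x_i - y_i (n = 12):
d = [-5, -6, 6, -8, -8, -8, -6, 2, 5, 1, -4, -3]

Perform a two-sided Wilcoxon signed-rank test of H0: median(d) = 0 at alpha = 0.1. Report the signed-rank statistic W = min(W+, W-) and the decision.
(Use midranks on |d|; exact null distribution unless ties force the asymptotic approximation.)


Step 1: Drop any zero differences (none here) and take |d_i|.
|d| = [5, 6, 6, 8, 8, 8, 6, 2, 5, 1, 4, 3]
Step 2: Midrank |d_i| (ties get averaged ranks).
ranks: |5|->5.5, |6|->8, |6|->8, |8|->11, |8|->11, |8|->11, |6|->8, |2|->2, |5|->5.5, |1|->1, |4|->4, |3|->3
Step 3: Attach original signs; sum ranks with positive sign and with negative sign.
W+ = 8 + 2 + 5.5 + 1 = 16.5
W- = 5.5 + 8 + 11 + 11 + 11 + 8 + 4 + 3 = 61.5
(Check: W+ + W- = 78 should equal n(n+1)/2 = 78.)
Step 4: Test statistic W = min(W+, W-) = 16.5.
Step 5: Ties in |d|, so use the tie-corrected normal approximation.
        E[W] = n(n+1)/4 = 12*13/4 = 39.
        Tie groups: |d|=5 (t=2), |d|=6 (t=3), |d|=8 (t=3); sum(t^3 - t) = 54.
        Var[W] = n(n+1)(2n+1)/24 - sum(t^3-t)/48 = 3900/24 - 54/48 = 161.375.
        z = (W - E[W]) / sqrt(Var[W]) = (16.5 - 39) / 12.7033 = -1.7712.
        Two-sided p = 2*Phi(z) = 0.076530.
Step 6: alpha = 0.1. reject H0.

W+ = 16.5, W- = 61.5, W = min = 16.5, p = 0.076530, reject H0.


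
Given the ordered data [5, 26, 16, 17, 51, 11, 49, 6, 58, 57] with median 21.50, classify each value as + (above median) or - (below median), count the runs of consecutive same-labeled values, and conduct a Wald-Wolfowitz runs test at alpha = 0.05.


Step 1: Compute median = 21.50; label A = above, B = below.
Labels in order: BABBABABAA  (n_A = 5, n_B = 5)
Step 2: Count runs R = 8.
Step 3: Under H0 (random ordering), E[R] = 2*n_A*n_B/(n_A+n_B) + 1 = 2*5*5/10 + 1 = 6.0000.
        Var[R] = 2*n_A*n_B*(2*n_A*n_B - n_A - n_B) / ((n_A+n_B)^2 * (n_A+n_B-1)) = 2000/900 = 2.2222.
        SD[R] = 1.4907.
Step 4: Continuity-corrected z = (R - 0.5 - E[R]) / SD[R] = (8 - 0.5 - 6.0000) / 1.4907 = 1.0062.
Step 5: Two-sided p-value via normal approximation = 2*(1 - Phi(|z|)) = 0.314305.
Step 6: alpha = 0.05. fail to reject H0.

R = 8, z = 1.0062, p = 0.314305, fail to reject H0.


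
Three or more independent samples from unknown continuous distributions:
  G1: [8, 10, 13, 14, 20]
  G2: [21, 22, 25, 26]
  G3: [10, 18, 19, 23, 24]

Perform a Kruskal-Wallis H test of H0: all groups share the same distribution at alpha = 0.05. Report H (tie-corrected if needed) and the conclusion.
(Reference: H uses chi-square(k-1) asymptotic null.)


Step 1: Combine all N = 14 observations and assign midranks.
sorted (value, group, rank): (8,G1,1), (10,G1,2.5), (10,G3,2.5), (13,G1,4), (14,G1,5), (18,G3,6), (19,G3,7), (20,G1,8), (21,G2,9), (22,G2,10), (23,G3,11), (24,G3,12), (25,G2,13), (26,G2,14)
Step 2: Sum ranks within each group.
R_1 = 20.5 (n_1 = 5)
R_2 = 46 (n_2 = 4)
R_3 = 38.5 (n_3 = 5)
Step 3: H = 12/(N(N+1)) * sum(R_i^2/n_i) - 3(N+1)
     = 12/(14*15) * (20.5^2/5 + 46^2/4 + 38.5^2/5) - 3*15
     = 0.057143 * 909.5 - 45
     = 6.971429.
Step 4: Ties present; correction factor C = 1 - 6/(14^3 - 14) = 0.997802. Corrected H = 6.971429 / 0.997802 = 6.986784.
Step 5: Under H0, H ~ chi^2(2); p-value = 0.030398.
Step 6: alpha = 0.05. reject H0.

H = 6.9868, df = 2, p = 0.030398, reject H0.


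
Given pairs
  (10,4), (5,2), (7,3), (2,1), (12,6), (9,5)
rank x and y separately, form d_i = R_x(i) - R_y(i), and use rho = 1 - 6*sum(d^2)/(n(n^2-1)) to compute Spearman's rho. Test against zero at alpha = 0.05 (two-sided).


Step 1: Rank x and y separately (midranks; no ties here).
rank(x): 10->5, 5->2, 7->3, 2->1, 12->6, 9->4
rank(y): 4->4, 2->2, 3->3, 1->1, 6->6, 5->5
Step 2: d_i = R_x(i) - R_y(i); compute d_i^2.
  (5-4)^2=1, (2-2)^2=0, (3-3)^2=0, (1-1)^2=0, (6-6)^2=0, (4-5)^2=1
sum(d^2) = 2.
Step 3: rho = 1 - 6*2 / (6*(6^2 - 1)) = 1 - 12/210 = 0.942857.
Step 4: Under H0, t = rho * sqrt((n-2)/(1-rho^2)) = 5.6595 ~ t(4).
Step 5: Two-sided p-value from the t-distribution with 4 df = 0.004805.
Step 6: alpha = 0.05. reject H0.

rho = 0.9429, p = 0.004805, reject H0 at alpha = 0.05.


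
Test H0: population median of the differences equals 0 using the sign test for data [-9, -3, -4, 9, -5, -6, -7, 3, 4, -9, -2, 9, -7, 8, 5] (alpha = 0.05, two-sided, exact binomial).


Step 1: Discard zero differences. Original n = 15; n_eff = number of nonzero differences = 15.
Nonzero differences (with sign): -9, -3, -4, +9, -5, -6, -7, +3, +4, -9, -2, +9, -7, +8, +5
Step 2: Count signs: positive = 6, negative = 9.
Step 3: Under H0: P(positive) = 0.5, so the number of positives S ~ Bin(15, 0.5).
Step 4: Two-sided exact p-value = sum of Bin(15,0.5) probabilities at or below the observed probability = 0.607239.
Step 5: alpha = 0.05. fail to reject H0.

n_eff = 15, pos = 6, neg = 9, p = 0.607239, fail to reject H0.


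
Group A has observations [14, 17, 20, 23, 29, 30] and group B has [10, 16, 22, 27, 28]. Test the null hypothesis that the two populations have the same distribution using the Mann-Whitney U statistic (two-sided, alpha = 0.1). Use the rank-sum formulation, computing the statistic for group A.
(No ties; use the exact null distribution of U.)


Step 1: Combine and sort all 11 observations; assign midranks.
sorted (value, group): (10,Y), (14,X), (16,Y), (17,X), (20,X), (22,Y), (23,X), (27,Y), (28,Y), (29,X), (30,X)
ranks: 10->1, 14->2, 16->3, 17->4, 20->5, 22->6, 23->7, 27->8, 28->9, 29->10, 30->11
Step 2: Rank sum for X: R1 = 2 + 4 + 5 + 7 + 10 + 11 = 39.
Step 3: U_X = R1 - n1(n1+1)/2 = 39 - 6*7/2 = 39 - 21 = 18.
       U_Y = n1*n2 - U_X = 30 - 18 = 12.
Step 4: No ties, so the exact null distribution of U (based on enumerating the C(11,6) = 462 equally likely rank assignments) gives the two-sided p-value.
Step 5: p-value = 0.662338; compare to alpha = 0.1. fail to reject H0.

U_X = 18, p = 0.662338, fail to reject H0 at alpha = 0.1.


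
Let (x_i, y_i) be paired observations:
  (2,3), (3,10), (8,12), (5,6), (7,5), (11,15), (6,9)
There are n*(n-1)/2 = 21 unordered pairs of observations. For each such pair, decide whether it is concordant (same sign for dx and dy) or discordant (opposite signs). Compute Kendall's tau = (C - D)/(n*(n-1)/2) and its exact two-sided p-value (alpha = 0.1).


Step 1: Enumerate the 21 unordered pairs (i,j) with i<j and classify each by sign(x_j-x_i) * sign(y_j-y_i).
  (1,2):dx=+1,dy=+7->C; (1,3):dx=+6,dy=+9->C; (1,4):dx=+3,dy=+3->C; (1,5):dx=+5,dy=+2->C
  (1,6):dx=+9,dy=+12->C; (1,7):dx=+4,dy=+6->C; (2,3):dx=+5,dy=+2->C; (2,4):dx=+2,dy=-4->D
  (2,5):dx=+4,dy=-5->D; (2,6):dx=+8,dy=+5->C; (2,7):dx=+3,dy=-1->D; (3,4):dx=-3,dy=-6->C
  (3,5):dx=-1,dy=-7->C; (3,6):dx=+3,dy=+3->C; (3,7):dx=-2,dy=-3->C; (4,5):dx=+2,dy=-1->D
  (4,6):dx=+6,dy=+9->C; (4,7):dx=+1,dy=+3->C; (5,6):dx=+4,dy=+10->C; (5,7):dx=-1,dy=+4->D
  (6,7):dx=-5,dy=-6->C
Step 2: C = 16, D = 5, total pairs = 21.
Step 3: tau = (C - D)/(n(n-1)/2) = (16 - 5)/21 = 0.523810.
Step 4: Exact two-sided p-value (enumerate n! = 5040 permutations of y under H0): p = 0.136111.
Step 5: alpha = 0.1. fail to reject H0.

tau_b = 0.5238 (C=16, D=5), p = 0.136111, fail to reject H0.


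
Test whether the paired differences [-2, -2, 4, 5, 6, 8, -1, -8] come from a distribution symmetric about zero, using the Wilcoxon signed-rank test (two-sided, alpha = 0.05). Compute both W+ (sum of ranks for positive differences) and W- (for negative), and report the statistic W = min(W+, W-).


Step 1: Drop any zero differences (none here) and take |d_i|.
|d| = [2, 2, 4, 5, 6, 8, 1, 8]
Step 2: Midrank |d_i| (ties get averaged ranks).
ranks: |2|->2.5, |2|->2.5, |4|->4, |5|->5, |6|->6, |8|->7.5, |1|->1, |8|->7.5
Step 3: Attach original signs; sum ranks with positive sign and with negative sign.
W+ = 4 + 5 + 6 + 7.5 = 22.5
W- = 2.5 + 2.5 + 1 + 7.5 = 13.5
(Check: W+ + W- = 36 should equal n(n+1)/2 = 36.)
Step 4: Test statistic W = min(W+, W-) = 13.5.
Step 5: Ties in |d|, so use the tie-corrected normal approximation.
        E[W] = n(n+1)/4 = 8*9/4 = 18.
        Tie groups: |d|=2 (t=2), |d|=8 (t=2); sum(t^3 - t) = 12.
        Var[W] = n(n+1)(2n+1)/24 - sum(t^3-t)/48 = 1224/24 - 12/48 = 50.75.
        z = (W - E[W]) / sqrt(Var[W]) = (13.5 - 18) / 7.1239 = -0.6317.
        Two-sided p = 2*Phi(z) = 0.527599.
Step 6: alpha = 0.05. fail to reject H0.

W+ = 22.5, W- = 13.5, W = min = 13.5, p = 0.527599, fail to reject H0.


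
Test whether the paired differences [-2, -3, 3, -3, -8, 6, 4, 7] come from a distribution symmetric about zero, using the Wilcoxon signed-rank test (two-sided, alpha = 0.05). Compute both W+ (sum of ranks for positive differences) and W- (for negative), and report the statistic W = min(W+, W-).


Step 1: Drop any zero differences (none here) and take |d_i|.
|d| = [2, 3, 3, 3, 8, 6, 4, 7]
Step 2: Midrank |d_i| (ties get averaged ranks).
ranks: |2|->1, |3|->3, |3|->3, |3|->3, |8|->8, |6|->6, |4|->5, |7|->7
Step 3: Attach original signs; sum ranks with positive sign and with negative sign.
W+ = 3 + 6 + 5 + 7 = 21
W- = 1 + 3 + 3 + 8 = 15
(Check: W+ + W- = 36 should equal n(n+1)/2 = 36.)
Step 4: Test statistic W = min(W+, W-) = 15.
Step 5: Ties in |d|, so use the tie-corrected normal approximation.
        E[W] = n(n+1)/4 = 8*9/4 = 18.
        Tie groups: |d|=3 (t=3); sum(t^3 - t) = 24.
        Var[W] = n(n+1)(2n+1)/24 - sum(t^3-t)/48 = 1224/24 - 24/48 = 50.5.
        z = (W - E[W]) / sqrt(Var[W]) = (15 - 18) / 7.1063 = -0.4222.
        Two-sided p = 2*Phi(z) = 0.672909.
Step 6: alpha = 0.05. fail to reject H0.

W+ = 21, W- = 15, W = min = 15, p = 0.672909, fail to reject H0.


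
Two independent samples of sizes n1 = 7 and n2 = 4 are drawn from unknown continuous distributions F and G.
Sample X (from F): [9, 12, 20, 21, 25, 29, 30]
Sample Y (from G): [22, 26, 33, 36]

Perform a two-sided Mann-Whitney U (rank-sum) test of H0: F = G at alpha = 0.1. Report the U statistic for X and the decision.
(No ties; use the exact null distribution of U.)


Step 1: Combine and sort all 11 observations; assign midranks.
sorted (value, group): (9,X), (12,X), (20,X), (21,X), (22,Y), (25,X), (26,Y), (29,X), (30,X), (33,Y), (36,Y)
ranks: 9->1, 12->2, 20->3, 21->4, 22->5, 25->6, 26->7, 29->8, 30->9, 33->10, 36->11
Step 2: Rank sum for X: R1 = 1 + 2 + 3 + 4 + 6 + 8 + 9 = 33.
Step 3: U_X = R1 - n1(n1+1)/2 = 33 - 7*8/2 = 33 - 28 = 5.
       U_Y = n1*n2 - U_X = 28 - 5 = 23.
Step 4: No ties, so the exact null distribution of U (based on enumerating the C(11,7) = 330 equally likely rank assignments) gives the two-sided p-value.
Step 5: p-value = 0.109091; compare to alpha = 0.1. fail to reject H0.

U_X = 5, p = 0.109091, fail to reject H0 at alpha = 0.1.


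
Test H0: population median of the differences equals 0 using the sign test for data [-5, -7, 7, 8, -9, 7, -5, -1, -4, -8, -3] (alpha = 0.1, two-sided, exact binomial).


Step 1: Discard zero differences. Original n = 11; n_eff = number of nonzero differences = 11.
Nonzero differences (with sign): -5, -7, +7, +8, -9, +7, -5, -1, -4, -8, -3
Step 2: Count signs: positive = 3, negative = 8.
Step 3: Under H0: P(positive) = 0.5, so the number of positives S ~ Bin(11, 0.5).
Step 4: Two-sided exact p-value = sum of Bin(11,0.5) probabilities at or below the observed probability = 0.226562.
Step 5: alpha = 0.1. fail to reject H0.

n_eff = 11, pos = 3, neg = 8, p = 0.226562, fail to reject H0.


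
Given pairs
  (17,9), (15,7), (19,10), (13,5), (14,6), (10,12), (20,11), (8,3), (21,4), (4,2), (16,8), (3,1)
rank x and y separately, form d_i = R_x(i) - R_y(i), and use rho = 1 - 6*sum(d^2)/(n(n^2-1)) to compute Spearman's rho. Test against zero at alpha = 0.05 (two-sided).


Step 1: Rank x and y separately (midranks; no ties here).
rank(x): 17->9, 15->7, 19->10, 13->5, 14->6, 10->4, 20->11, 8->3, 21->12, 4->2, 16->8, 3->1
rank(y): 9->9, 7->7, 10->10, 5->5, 6->6, 12->12, 11->11, 3->3, 4->4, 2->2, 8->8, 1->1
Step 2: d_i = R_x(i) - R_y(i); compute d_i^2.
  (9-9)^2=0, (7-7)^2=0, (10-10)^2=0, (5-5)^2=0, (6-6)^2=0, (4-12)^2=64, (11-11)^2=0, (3-3)^2=0, (12-4)^2=64, (2-2)^2=0, (8-8)^2=0, (1-1)^2=0
sum(d^2) = 128.
Step 3: rho = 1 - 6*128 / (12*(12^2 - 1)) = 1 - 768/1716 = 0.552448.
Step 4: Under H0, t = rho * sqrt((n-2)/(1-rho^2)) = 2.0959 ~ t(10).
Step 5: Two-sided p-value from the t-distribution with 10 df = 0.062511.
Step 6: alpha = 0.05. fail to reject H0.

rho = 0.5524, p = 0.062511, fail to reject H0 at alpha = 0.05.


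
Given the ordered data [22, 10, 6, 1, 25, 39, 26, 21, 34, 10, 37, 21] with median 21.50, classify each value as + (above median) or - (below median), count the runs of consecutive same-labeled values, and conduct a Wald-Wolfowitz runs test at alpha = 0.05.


Step 1: Compute median = 21.50; label A = above, B = below.
Labels in order: ABBBAAABABAB  (n_A = 6, n_B = 6)
Step 2: Count runs R = 8.
Step 3: Under H0 (random ordering), E[R] = 2*n_A*n_B/(n_A+n_B) + 1 = 2*6*6/12 + 1 = 7.0000.
        Var[R] = 2*n_A*n_B*(2*n_A*n_B - n_A - n_B) / ((n_A+n_B)^2 * (n_A+n_B-1)) = 4320/1584 = 2.7273.
        SD[R] = 1.6514.
Step 4: Continuity-corrected z = (R - 0.5 - E[R]) / SD[R] = (8 - 0.5 - 7.0000) / 1.6514 = 0.3028.
Step 5: Two-sided p-value via normal approximation = 2*(1 - Phi(|z|)) = 0.762069.
Step 6: alpha = 0.05. fail to reject H0.

R = 8, z = 0.3028, p = 0.762069, fail to reject H0.


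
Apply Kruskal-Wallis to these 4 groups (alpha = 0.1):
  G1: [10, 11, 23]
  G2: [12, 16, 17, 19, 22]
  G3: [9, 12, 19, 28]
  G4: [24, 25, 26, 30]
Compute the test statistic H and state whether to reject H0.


Step 1: Combine all N = 16 observations and assign midranks.
sorted (value, group, rank): (9,G3,1), (10,G1,2), (11,G1,3), (12,G2,4.5), (12,G3,4.5), (16,G2,6), (17,G2,7), (19,G2,8.5), (19,G3,8.5), (22,G2,10), (23,G1,11), (24,G4,12), (25,G4,13), (26,G4,14), (28,G3,15), (30,G4,16)
Step 2: Sum ranks within each group.
R_1 = 16 (n_1 = 3)
R_2 = 36 (n_2 = 5)
R_3 = 29 (n_3 = 4)
R_4 = 55 (n_4 = 4)
Step 3: H = 12/(N(N+1)) * sum(R_i^2/n_i) - 3(N+1)
     = 12/(16*17) * (16^2/3 + 36^2/5 + 29^2/4 + 55^2/4) - 3*17
     = 0.044118 * 1311.03 - 51
     = 6.839706.
Step 4: Ties present; correction factor C = 1 - 12/(16^3 - 16) = 0.997059. Corrected H = 6.839706 / 0.997059 = 6.859882.
Step 5: Under H0, H ~ chi^2(3); p-value = 0.076500.
Step 6: alpha = 0.1. reject H0.

H = 6.8599, df = 3, p = 0.076500, reject H0.


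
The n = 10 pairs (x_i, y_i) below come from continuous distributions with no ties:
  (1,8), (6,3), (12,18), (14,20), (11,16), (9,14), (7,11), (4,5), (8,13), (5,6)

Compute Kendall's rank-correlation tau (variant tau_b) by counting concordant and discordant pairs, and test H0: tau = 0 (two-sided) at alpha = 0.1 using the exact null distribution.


Step 1: Enumerate the 45 unordered pairs (i,j) with i<j and classify each by sign(x_j-x_i) * sign(y_j-y_i).
  (1,2):dx=+5,dy=-5->D; (1,3):dx=+11,dy=+10->C; (1,4):dx=+13,dy=+12->C; (1,5):dx=+10,dy=+8->C
  (1,6):dx=+8,dy=+6->C; (1,7):dx=+6,dy=+3->C; (1,8):dx=+3,dy=-3->D; (1,9):dx=+7,dy=+5->C
  (1,10):dx=+4,dy=-2->D; (2,3):dx=+6,dy=+15->C; (2,4):dx=+8,dy=+17->C; (2,5):dx=+5,dy=+13->C
  (2,6):dx=+3,dy=+11->C; (2,7):dx=+1,dy=+8->C; (2,8):dx=-2,dy=+2->D; (2,9):dx=+2,dy=+10->C
  (2,10):dx=-1,dy=+3->D; (3,4):dx=+2,dy=+2->C; (3,5):dx=-1,dy=-2->C; (3,6):dx=-3,dy=-4->C
  (3,7):dx=-5,dy=-7->C; (3,8):dx=-8,dy=-13->C; (3,9):dx=-4,dy=-5->C; (3,10):dx=-7,dy=-12->C
  (4,5):dx=-3,dy=-4->C; (4,6):dx=-5,dy=-6->C; (4,7):dx=-7,dy=-9->C; (4,8):dx=-10,dy=-15->C
  (4,9):dx=-6,dy=-7->C; (4,10):dx=-9,dy=-14->C; (5,6):dx=-2,dy=-2->C; (5,7):dx=-4,dy=-5->C
  (5,8):dx=-7,dy=-11->C; (5,9):dx=-3,dy=-3->C; (5,10):dx=-6,dy=-10->C; (6,7):dx=-2,dy=-3->C
  (6,8):dx=-5,dy=-9->C; (6,9):dx=-1,dy=-1->C; (6,10):dx=-4,dy=-8->C; (7,8):dx=-3,dy=-6->C
  (7,9):dx=+1,dy=+2->C; (7,10):dx=-2,dy=-5->C; (8,9):dx=+4,dy=+8->C; (8,10):dx=+1,dy=+1->C
  (9,10):dx=-3,dy=-7->C
Step 2: C = 40, D = 5, total pairs = 45.
Step 3: tau = (C - D)/(n(n-1)/2) = (40 - 5)/45 = 0.777778.
Step 4: Exact two-sided p-value (enumerate n! = 3628800 permutations of y under H0): p = 0.000946.
Step 5: alpha = 0.1. reject H0.

tau_b = 0.7778 (C=40, D=5), p = 0.000946, reject H0.


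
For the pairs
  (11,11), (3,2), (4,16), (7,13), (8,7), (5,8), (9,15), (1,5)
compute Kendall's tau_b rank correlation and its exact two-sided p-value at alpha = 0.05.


Step 1: Enumerate the 28 unordered pairs (i,j) with i<j and classify each by sign(x_j-x_i) * sign(y_j-y_i).
  (1,2):dx=-8,dy=-9->C; (1,3):dx=-7,dy=+5->D; (1,4):dx=-4,dy=+2->D; (1,5):dx=-3,dy=-4->C
  (1,6):dx=-6,dy=-3->C; (1,7):dx=-2,dy=+4->D; (1,8):dx=-10,dy=-6->C; (2,3):dx=+1,dy=+14->C
  (2,4):dx=+4,dy=+11->C; (2,5):dx=+5,dy=+5->C; (2,6):dx=+2,dy=+6->C; (2,7):dx=+6,dy=+13->C
  (2,8):dx=-2,dy=+3->D; (3,4):dx=+3,dy=-3->D; (3,5):dx=+4,dy=-9->D; (3,6):dx=+1,dy=-8->D
  (3,7):dx=+5,dy=-1->D; (3,8):dx=-3,dy=-11->C; (4,5):dx=+1,dy=-6->D; (4,6):dx=-2,dy=-5->C
  (4,7):dx=+2,dy=+2->C; (4,8):dx=-6,dy=-8->C; (5,6):dx=-3,dy=+1->D; (5,7):dx=+1,dy=+8->C
  (5,8):dx=-7,dy=-2->C; (6,7):dx=+4,dy=+7->C; (6,8):dx=-4,dy=-3->C; (7,8):dx=-8,dy=-10->C
Step 2: C = 18, D = 10, total pairs = 28.
Step 3: tau = (C - D)/(n(n-1)/2) = (18 - 10)/28 = 0.285714.
Step 4: Exact two-sided p-value (enumerate n! = 40320 permutations of y under H0): p = 0.398760.
Step 5: alpha = 0.05. fail to reject H0.

tau_b = 0.2857 (C=18, D=10), p = 0.398760, fail to reject H0.


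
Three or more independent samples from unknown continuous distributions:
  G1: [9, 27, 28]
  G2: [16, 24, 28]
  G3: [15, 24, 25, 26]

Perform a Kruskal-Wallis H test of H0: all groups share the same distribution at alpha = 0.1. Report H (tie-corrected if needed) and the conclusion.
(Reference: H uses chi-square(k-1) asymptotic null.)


Step 1: Combine all N = 10 observations and assign midranks.
sorted (value, group, rank): (9,G1,1), (15,G3,2), (16,G2,3), (24,G2,4.5), (24,G3,4.5), (25,G3,6), (26,G3,7), (27,G1,8), (28,G1,9.5), (28,G2,9.5)
Step 2: Sum ranks within each group.
R_1 = 18.5 (n_1 = 3)
R_2 = 17 (n_2 = 3)
R_3 = 19.5 (n_3 = 4)
Step 3: H = 12/(N(N+1)) * sum(R_i^2/n_i) - 3(N+1)
     = 12/(10*11) * (18.5^2/3 + 17^2/3 + 19.5^2/4) - 3*11
     = 0.109091 * 305.479 - 33
     = 0.325000.
Step 4: Ties present; correction factor C = 1 - 12/(10^3 - 10) = 0.987879. Corrected H = 0.325000 / 0.987879 = 0.328988.
Step 5: Under H0, H ~ chi^2(2); p-value = 0.848323.
Step 6: alpha = 0.1. fail to reject H0.

H = 0.3290, df = 2, p = 0.848323, fail to reject H0.


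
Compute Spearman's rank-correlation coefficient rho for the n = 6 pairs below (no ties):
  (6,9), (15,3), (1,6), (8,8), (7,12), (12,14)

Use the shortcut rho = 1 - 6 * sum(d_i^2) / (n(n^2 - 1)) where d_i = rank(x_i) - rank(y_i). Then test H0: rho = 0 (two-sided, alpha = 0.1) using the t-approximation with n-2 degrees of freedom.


Step 1: Rank x and y separately (midranks; no ties here).
rank(x): 6->2, 15->6, 1->1, 8->4, 7->3, 12->5
rank(y): 9->4, 3->1, 6->2, 8->3, 12->5, 14->6
Step 2: d_i = R_x(i) - R_y(i); compute d_i^2.
  (2-4)^2=4, (6-1)^2=25, (1-2)^2=1, (4-3)^2=1, (3-5)^2=4, (5-6)^2=1
sum(d^2) = 36.
Step 3: rho = 1 - 6*36 / (6*(6^2 - 1)) = 1 - 216/210 = -0.028571.
Step 4: Under H0, t = rho * sqrt((n-2)/(1-rho^2)) = -0.0572 ~ t(4).
Step 5: Two-sided p-value from the t-distribution with 4 df = 0.957155.
Step 6: alpha = 0.1. fail to reject H0.

rho = -0.0286, p = 0.957155, fail to reject H0 at alpha = 0.1.


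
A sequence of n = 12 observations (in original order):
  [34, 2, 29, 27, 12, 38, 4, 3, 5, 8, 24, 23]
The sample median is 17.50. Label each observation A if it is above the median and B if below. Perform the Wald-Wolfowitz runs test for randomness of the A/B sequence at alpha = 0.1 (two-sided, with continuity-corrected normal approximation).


Step 1: Compute median = 17.50; label A = above, B = below.
Labels in order: ABAABABBBBAA  (n_A = 6, n_B = 6)
Step 2: Count runs R = 7.
Step 3: Under H0 (random ordering), E[R] = 2*n_A*n_B/(n_A+n_B) + 1 = 2*6*6/12 + 1 = 7.0000.
        Var[R] = 2*n_A*n_B*(2*n_A*n_B - n_A - n_B) / ((n_A+n_B)^2 * (n_A+n_B-1)) = 4320/1584 = 2.7273.
        SD[R] = 1.6514.
Step 4: R = E[R], so z = 0 with no continuity correction.
Step 5: Two-sided p-value via normal approximation = 2*(1 - Phi(|z|)) = 1.000000.
Step 6: alpha = 0.1. fail to reject H0.

R = 7, z = 0.0000, p = 1.000000, fail to reject H0.
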